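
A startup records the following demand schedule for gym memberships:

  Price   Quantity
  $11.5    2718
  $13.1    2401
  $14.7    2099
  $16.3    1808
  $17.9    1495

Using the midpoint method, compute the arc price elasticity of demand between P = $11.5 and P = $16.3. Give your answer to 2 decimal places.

-1.16

At P = 11.5, Q = 2718; at P = 16.3, Q = 1808.
ΔQ = -910, ΔP = 4.8. Midpoints: P̄ = 13.90, Q̄ = 2263.0.
ε = (ΔQ/ΔP)(P̄/Q̄) = (-910/4.8)(13.90/2263.0).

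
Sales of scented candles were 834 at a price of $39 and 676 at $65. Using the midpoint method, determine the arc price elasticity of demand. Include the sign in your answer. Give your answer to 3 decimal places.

ΔQ = 676 − 834 = -158; ΔP = 65 − 39 = 26.
Midpoints: P̄ = 52.00, Q̄ = 755.0.
ε = (ΔQ/ΔP)(P̄/Q̄) = (-158/26)(52.00/755.0).

-0.419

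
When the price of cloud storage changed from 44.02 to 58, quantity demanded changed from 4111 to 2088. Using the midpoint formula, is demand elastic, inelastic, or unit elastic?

elastic

Arc ε ≈ -2.382.
|ε| = 2.38 > 1.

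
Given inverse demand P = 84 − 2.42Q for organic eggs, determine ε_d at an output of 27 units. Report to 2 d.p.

At Q = 27, P = 84 − 2.42(27) = 18.66.
dP/dQ = −2.42, so dQ/dP = 1/(−2.42) = -0.413.
ε = (dQ/dP)(P/Q) = (-0.413)(18.66/27).

-0.29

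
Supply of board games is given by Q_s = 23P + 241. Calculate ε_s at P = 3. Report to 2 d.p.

0.22

At P = 3, Q_s = 310.
dQ_s/dP = 23.
ε_s = (dQ_s/dP)(P/Q_s) = (23)(3/310).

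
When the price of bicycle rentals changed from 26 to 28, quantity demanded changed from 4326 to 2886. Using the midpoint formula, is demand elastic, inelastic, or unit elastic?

Arc ε ≈ -5.391.
|ε| = 5.39 > 1.

elastic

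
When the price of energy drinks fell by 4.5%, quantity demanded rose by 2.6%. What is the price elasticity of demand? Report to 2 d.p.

ε = %ΔQ / %ΔP = (2.6)/(-4.5) = -0.578.

-0.58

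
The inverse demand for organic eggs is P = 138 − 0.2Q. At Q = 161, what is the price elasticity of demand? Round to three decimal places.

-3.286

At Q = 161, P = 138 − 0.2(161) = 105.80.
dP/dQ = −0.2, so dQ/dP = 1/(−0.2) = -5.000.
ε = (dQ/dP)(P/Q) = (-5.000)(105.80/161).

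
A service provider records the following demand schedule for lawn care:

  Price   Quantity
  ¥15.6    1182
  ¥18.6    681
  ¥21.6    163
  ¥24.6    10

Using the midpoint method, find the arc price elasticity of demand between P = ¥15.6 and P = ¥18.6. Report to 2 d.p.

At P = 15.6, Q = 1182; at P = 18.6, Q = 681.
ΔQ = -501, ΔP = 3.0. Midpoints: P̄ = 17.10, Q̄ = 931.5.
ε = (ΔQ/ΔP)(P̄/Q̄) = (-501/3.0)(17.10/931.5).

-3.07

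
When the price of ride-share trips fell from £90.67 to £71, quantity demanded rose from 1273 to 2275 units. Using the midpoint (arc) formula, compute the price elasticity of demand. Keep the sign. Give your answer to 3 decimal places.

ΔQ = 2275 − 1273 = 1002; ΔP = 71 − 90.67 = -19.67.
Midpoints: P̄ = 80.84, Q̄ = 1774.0.
ε = (ΔQ/ΔP)(P̄/Q̄) = (1002/-19.67)(80.84/1774.0).

-2.321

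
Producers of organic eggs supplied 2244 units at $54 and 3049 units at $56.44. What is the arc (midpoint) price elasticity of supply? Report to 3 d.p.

6.884

ΔQ = 3049 − 2244 = 805; ΔP = 56.44 − 54 = 2.44.
Midpoints: P̄ = 55.22, Q̄ = 2646.5.
ε_s = (ΔQ/ΔP)(P̄/Q̄) = (805/2.44)(55.22/2646.5).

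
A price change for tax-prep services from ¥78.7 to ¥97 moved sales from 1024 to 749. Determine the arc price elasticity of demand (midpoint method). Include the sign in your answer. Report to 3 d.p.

-1.489

ΔQ = 749 − 1024 = -275; ΔP = 97 − 78.7 = 18.3.
Midpoints: P̄ = 87.85, Q̄ = 886.5.
ε = (ΔQ/ΔP)(P̄/Q̄) = (-275/18.3)(87.85/886.5).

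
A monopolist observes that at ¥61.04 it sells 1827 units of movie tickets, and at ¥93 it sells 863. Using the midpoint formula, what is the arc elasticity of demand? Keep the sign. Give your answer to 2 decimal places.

-1.73

ΔQ = 863 − 1827 = -964; ΔP = 93 − 61.04 = 31.96.
Midpoints: P̄ = 77.02, Q̄ = 1345.0.
ε = (ΔQ/ΔP)(P̄/Q̄) = (-964/31.96)(77.02/1345.0).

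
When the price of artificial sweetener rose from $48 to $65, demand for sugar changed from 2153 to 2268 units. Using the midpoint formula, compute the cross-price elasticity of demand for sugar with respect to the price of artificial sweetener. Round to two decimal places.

0.17

ΔQ_x = 2268 − 2153 = 115; ΔP_y = 65 − 48 = 17.
Midpoints: P̄_y = 56.50, Q̄_x = 2210.5.
ε_xy = (ΔQ_x/ΔP_y)(P̄_y/Q̄_x) = (115/17)(56.50/2210.5).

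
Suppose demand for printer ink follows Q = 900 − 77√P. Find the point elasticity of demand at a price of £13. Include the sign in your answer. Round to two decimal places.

-0.22

At P = 13, Q = 622.373.
dQ/dP = −77/(2√P) = -10.678.
ε = (dQ/dP)(P/Q) = (-10.678)(13/622.373).
|ε| < 1, so demand is inelastic at this price.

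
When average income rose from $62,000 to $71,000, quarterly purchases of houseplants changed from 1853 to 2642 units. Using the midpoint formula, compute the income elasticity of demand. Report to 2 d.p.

2.59

ΔQ = 789, ΔI = 9000. Midpoints: Ī = 66,500, Q̄ = 2247.5.
ε_I = (ΔQ/ΔI)(Ī/Q̄) = (789/9000)(66500/2247.5).
ε_I > 0, so the good is normal.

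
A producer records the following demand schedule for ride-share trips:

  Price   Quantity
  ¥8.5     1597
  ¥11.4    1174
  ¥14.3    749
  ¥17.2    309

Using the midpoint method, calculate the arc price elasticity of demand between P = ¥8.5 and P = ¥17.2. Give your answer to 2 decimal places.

At P = 8.5, Q = 1597; at P = 17.2, Q = 309.
ΔQ = -1288, ΔP = 8.7. Midpoints: P̄ = 12.85, Q̄ = 953.0.
ε = (ΔQ/ΔP)(P̄/Q̄) = (-1288/8.7)(12.85/953.0).

-2.00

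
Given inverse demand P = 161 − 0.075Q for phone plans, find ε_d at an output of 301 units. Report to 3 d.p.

-6.132

At Q = 301, P = 161 − 0.075(301) = 138.43.
dP/dQ = −0.075, so dQ/dP = 1/(−0.075) = -13.333.
ε = (dQ/dP)(P/Q) = (-13.333)(138.43/301).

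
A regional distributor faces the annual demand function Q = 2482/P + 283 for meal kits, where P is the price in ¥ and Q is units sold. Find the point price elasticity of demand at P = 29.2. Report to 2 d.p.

At P = 29.2, Q = 368.
dQ/dP = −2482/P² = -2.911.
ε = (dQ/dP)(P/Q) = (-2.911)(29.2/368).
|ε| < 1, so demand is inelastic at this price.

-0.23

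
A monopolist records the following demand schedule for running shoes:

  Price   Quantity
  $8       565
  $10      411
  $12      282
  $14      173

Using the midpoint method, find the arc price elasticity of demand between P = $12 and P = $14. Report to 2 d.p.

-3.11

At P = 12, Q = 282; at P = 14, Q = 173.
ΔQ = -109, ΔP = 2. Midpoints: P̄ = 13.00, Q̄ = 227.5.
ε = (ΔQ/ΔP)(P̄/Q̄) = (-109/2)(13.00/227.5).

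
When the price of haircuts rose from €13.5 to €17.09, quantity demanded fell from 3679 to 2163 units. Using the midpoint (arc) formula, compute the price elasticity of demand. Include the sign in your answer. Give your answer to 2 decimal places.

ΔQ = 2163 − 3679 = -1516; ΔP = 17.09 − 13.5 = 3.59.
Midpoints: P̄ = 15.29, Q̄ = 2921.0.
ε = (ΔQ/ΔP)(P̄/Q̄) = (-1516/3.59)(15.29/2921.0).

-2.21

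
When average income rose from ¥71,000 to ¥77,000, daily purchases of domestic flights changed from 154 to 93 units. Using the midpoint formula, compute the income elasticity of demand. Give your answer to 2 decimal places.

-6.09

ΔQ = -61, ΔI = 6000. Midpoints: Ī = 74,000, Q̄ = 123.5.
ε_I = (ΔQ/ΔI)(Ī/Q̄) = (-61/6000)(74000/123.5).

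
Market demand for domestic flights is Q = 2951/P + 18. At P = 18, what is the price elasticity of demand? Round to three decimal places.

-0.901

At P = 18, Q = 181.944.
dQ/dP = −2951/P² = -9.108.
ε = (dQ/dP)(P/Q) = (-9.108)(18/181.944).
|ε| < 1, so demand is inelastic at this price.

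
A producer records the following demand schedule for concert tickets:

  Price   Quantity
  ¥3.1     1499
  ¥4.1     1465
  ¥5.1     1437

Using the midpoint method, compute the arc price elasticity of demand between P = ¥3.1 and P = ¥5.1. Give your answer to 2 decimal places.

-0.09

At P = 3.1, Q = 1499; at P = 5.1, Q = 1437.
ΔQ = -62, ΔP = 2.0. Midpoints: P̄ = 4.10, Q̄ = 1468.0.
ε = (ΔQ/ΔP)(P̄/Q̄) = (-62/2.0)(4.10/1468.0).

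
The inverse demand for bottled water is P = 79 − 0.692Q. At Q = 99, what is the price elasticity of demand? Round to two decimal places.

At Q = 99, P = 79 − 0.692(99) = 10.49.
dP/dQ = −0.692, so dQ/dP = 1/(−0.692) = -1.445.
ε = (dQ/dP)(P/Q) = (-1.445)(10.49/99).

-0.15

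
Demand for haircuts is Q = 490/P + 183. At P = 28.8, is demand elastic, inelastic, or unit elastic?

Q = 200.014, dQ/dP = -0.591.
ε = (dQ/dP)(P/Q) ≈ -0.085.
|ε| = 0.09 < 1.

inelastic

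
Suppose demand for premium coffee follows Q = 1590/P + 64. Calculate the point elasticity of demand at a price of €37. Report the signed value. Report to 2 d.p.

At P = 37, Q = 106.973.
dQ/dP = −1590/P² = -1.161.
ε = (dQ/dP)(P/Q) = (-1.161)(37/106.973).

-0.40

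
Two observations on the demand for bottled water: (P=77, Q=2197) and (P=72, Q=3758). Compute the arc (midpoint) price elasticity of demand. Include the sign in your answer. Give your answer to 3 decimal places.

ΔQ = 3758 − 2197 = 1561; ΔP = 72 − 77 = -5.
Midpoints: P̄ = 74.50, Q̄ = 2977.5.
ε = (ΔQ/ΔP)(P̄/Q̄) = (1561/-5)(74.50/2977.5).

-7.812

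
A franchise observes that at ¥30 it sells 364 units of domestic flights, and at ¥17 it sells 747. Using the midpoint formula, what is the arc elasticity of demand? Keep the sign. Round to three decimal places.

ΔQ = 747 − 364 = 383; ΔP = 17 − 30 = -13.
Midpoints: P̄ = 23.50, Q̄ = 555.5.
ε = (ΔQ/ΔP)(P̄/Q̄) = (383/-13)(23.50/555.5).

-1.246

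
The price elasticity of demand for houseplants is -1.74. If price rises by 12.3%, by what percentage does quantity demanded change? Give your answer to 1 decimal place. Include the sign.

%ΔQ ≈ ε × %ΔP = (-1.74)(12.3%) = -21.40%.

-21.4%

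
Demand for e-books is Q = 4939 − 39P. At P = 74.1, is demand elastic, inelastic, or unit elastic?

elastic

Q = 2049.100, dQ/dP = -39.
ε = (dQ/dP)(P/Q) ≈ -1.410.
|ε| = 1.41 > 1.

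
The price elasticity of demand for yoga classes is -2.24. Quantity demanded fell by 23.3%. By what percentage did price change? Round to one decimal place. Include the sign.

10.4%

%ΔP ≈ %ΔQ / ε = (-23.3%)/(-2.24) = 10.40%.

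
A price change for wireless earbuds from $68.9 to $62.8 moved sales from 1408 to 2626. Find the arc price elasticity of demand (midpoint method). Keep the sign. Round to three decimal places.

-6.519

ΔQ = 2626 − 1408 = 1218; ΔP = 62.8 − 68.9 = -6.1.
Midpoints: P̄ = 65.85, Q̄ = 2017.0.
ε = (ΔQ/ΔP)(P̄/Q̄) = (1218/-6.1)(65.85/2017.0).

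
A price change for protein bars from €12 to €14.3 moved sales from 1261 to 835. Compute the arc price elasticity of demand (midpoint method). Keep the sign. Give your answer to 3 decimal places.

-2.324

ΔQ = 835 − 1261 = -426; ΔP = 14.3 − 12 = 2.3.
Midpoints: P̄ = 13.15, Q̄ = 1048.0.
ε = (ΔQ/ΔP)(P̄/Q̄) = (-426/2.3)(13.15/1048.0).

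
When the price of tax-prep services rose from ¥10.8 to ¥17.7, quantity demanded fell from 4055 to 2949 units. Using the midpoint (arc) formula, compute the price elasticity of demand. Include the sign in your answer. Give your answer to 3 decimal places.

ΔQ = 2949 − 4055 = -1106; ΔP = 17.7 − 10.8 = 6.9.
Midpoints: P̄ = 14.25, Q̄ = 3502.0.
ε = (ΔQ/ΔP)(P̄/Q̄) = (-1106/6.9)(14.25/3502.0).

-0.652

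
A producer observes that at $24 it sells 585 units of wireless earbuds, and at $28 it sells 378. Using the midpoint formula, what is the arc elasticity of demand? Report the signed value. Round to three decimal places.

ΔQ = 378 − 585 = -207; ΔP = 28 − 24 = 4.
Midpoints: P̄ = 26.00, Q̄ = 481.5.
ε = (ΔQ/ΔP)(P̄/Q̄) = (-207/4)(26.00/481.5).

-2.794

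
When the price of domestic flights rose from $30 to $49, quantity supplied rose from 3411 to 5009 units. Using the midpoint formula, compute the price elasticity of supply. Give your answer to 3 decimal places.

0.789

ΔQ = 5009 − 3411 = 1598; ΔP = 49 − 30 = 19.
Midpoints: P̄ = 39.50, Q̄ = 4210.0.
ε_s = (ΔQ/ΔP)(P̄/Q̄) = (1598/19)(39.50/4210.0).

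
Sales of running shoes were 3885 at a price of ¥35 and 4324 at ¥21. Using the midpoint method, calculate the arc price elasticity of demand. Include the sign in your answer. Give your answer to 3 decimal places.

ΔQ = 4324 − 3885 = 439; ΔP = 21 − 35 = -14.
Midpoints: P̄ = 28.00, Q̄ = 4104.5.
ε = (ΔQ/ΔP)(P̄/Q̄) = (439/-14)(28.00/4104.5).

-0.214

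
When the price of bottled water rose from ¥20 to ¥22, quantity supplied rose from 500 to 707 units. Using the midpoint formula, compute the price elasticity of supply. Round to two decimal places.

ΔQ = 707 − 500 = 207; ΔP = 22 − 20 = 2.
Midpoints: P̄ = 21.00, Q̄ = 603.5.
ε_s = (ΔQ/ΔP)(P̄/Q̄) = (207/2)(21.00/603.5).

3.60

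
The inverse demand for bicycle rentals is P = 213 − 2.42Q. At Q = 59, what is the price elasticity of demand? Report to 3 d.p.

-0.492

At Q = 59, P = 213 − 2.42(59) = 70.22.
dP/dQ = −2.42, so dQ/dP = 1/(−2.42) = -0.413.
ε = (dQ/dP)(P/Q) = (-0.413)(70.22/59).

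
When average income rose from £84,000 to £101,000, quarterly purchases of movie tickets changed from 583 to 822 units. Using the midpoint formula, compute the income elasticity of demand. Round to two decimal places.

1.85

ΔQ = 239, ΔI = 17000. Midpoints: Ī = 92,500, Q̄ = 702.5.
ε_I = (ΔQ/ΔI)(Ī/Q̄) = (239/17000)(92500/702.5).
ε_I > 0, so the good is normal.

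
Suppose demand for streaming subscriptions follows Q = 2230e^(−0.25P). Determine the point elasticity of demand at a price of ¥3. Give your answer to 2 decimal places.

At P = 3, Q = 1053.377.
dQ/dP = −0.25·2230e^(−0.25P) = −0.25Q = -263.344.
ε = (dQ/dP)(P/Q) = (-263.344)(3/1053.377).

-0.75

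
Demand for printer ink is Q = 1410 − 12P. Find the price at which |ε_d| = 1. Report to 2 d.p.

For linear demand Q = a − bP, ε = −bP/(a − bP). |ε| = 1 when bP = a − bP, i.e. P = a/(2b).
P = 1410/(2·12) = 1410/24 = 58.7500.

58.75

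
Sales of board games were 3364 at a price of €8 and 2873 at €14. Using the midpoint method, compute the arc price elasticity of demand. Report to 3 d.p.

ΔQ = 2873 − 3364 = -491; ΔP = 14 − 8 = 6.
Midpoints: P̄ = 11.00, Q̄ = 3118.5.
ε = (ΔQ/ΔP)(P̄/Q̄) = (-491/6)(11.00/3118.5).

-0.289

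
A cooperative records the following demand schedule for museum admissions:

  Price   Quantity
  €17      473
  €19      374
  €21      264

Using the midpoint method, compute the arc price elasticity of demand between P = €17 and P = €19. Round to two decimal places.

At P = 17, Q = 473; at P = 19, Q = 374.
ΔQ = -99, ΔP = 2. Midpoints: P̄ = 18.00, Q̄ = 423.5.
ε = (ΔQ/ΔP)(P̄/Q̄) = (-99/2)(18.00/423.5).

-2.10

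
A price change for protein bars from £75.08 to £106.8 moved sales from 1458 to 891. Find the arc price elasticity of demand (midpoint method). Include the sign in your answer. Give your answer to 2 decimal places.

-1.38

ΔQ = 891 − 1458 = -567; ΔP = 106.8 − 75.08 = 31.72.
Midpoints: P̄ = 90.94, Q̄ = 1174.5.
ε = (ΔQ/ΔP)(P̄/Q̄) = (-567/31.72)(90.94/1174.5).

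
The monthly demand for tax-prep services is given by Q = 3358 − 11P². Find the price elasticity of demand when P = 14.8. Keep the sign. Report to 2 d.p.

At P = 14.8, Q = 948.560.
dQ/dP = −22P = -325.600.
ε = (dQ/dP)(P/Q) = (-325.600)(14.8/948.560).

-5.08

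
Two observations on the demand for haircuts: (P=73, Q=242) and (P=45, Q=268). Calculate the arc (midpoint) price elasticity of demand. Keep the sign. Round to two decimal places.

ΔQ = 268 − 242 = 26; ΔP = 45 − 73 = -28.
Midpoints: P̄ = 59.00, Q̄ = 255.0.
ε = (ΔQ/ΔP)(P̄/Q̄) = (26/-28)(59.00/255.0).

-0.21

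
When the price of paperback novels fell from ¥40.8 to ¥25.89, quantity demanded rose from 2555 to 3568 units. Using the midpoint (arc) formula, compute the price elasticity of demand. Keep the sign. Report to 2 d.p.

ΔQ = 3568 − 2555 = 1013; ΔP = 25.89 − 40.8 = -14.91.
Midpoints: P̄ = 33.34, Q̄ = 3061.5.
ε = (ΔQ/ΔP)(P̄/Q̄) = (1013/-14.91)(33.34/3061.5).

-0.74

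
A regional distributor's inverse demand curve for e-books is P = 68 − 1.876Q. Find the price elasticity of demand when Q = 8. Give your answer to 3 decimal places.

-3.531

At Q = 8, P = 68 − 1.876(8) = 52.99.
dP/dQ = −1.876, so dQ/dP = 1/(−1.876) = -0.533.
ε = (dQ/dP)(P/Q) = (-0.533)(52.99/8).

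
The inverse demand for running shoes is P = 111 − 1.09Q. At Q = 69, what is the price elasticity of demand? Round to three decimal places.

-0.476

At Q = 69, P = 111 − 1.09(69) = 35.79.
dP/dQ = −1.09, so dQ/dP = 1/(−1.09) = -0.917.
ε = (dQ/dP)(P/Q) = (-0.917)(35.79/69).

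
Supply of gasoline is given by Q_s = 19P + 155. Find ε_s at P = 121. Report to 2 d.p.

At P = 121, Q_s = 2454.
dQ_s/dP = 19.
ε_s = (dQ_s/dP)(P/Q_s) = (19)(121/2454).

0.94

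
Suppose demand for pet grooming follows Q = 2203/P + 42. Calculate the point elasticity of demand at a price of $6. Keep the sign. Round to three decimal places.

At P = 6, Q = 409.167.
dQ/dP = −2203/P² = -61.194.
ε = (dQ/dP)(P/Q) = (-61.194)(6/409.167).

-0.897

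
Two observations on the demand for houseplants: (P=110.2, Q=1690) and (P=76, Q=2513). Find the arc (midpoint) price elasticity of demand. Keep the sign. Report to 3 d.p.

-1.066

ΔQ = 2513 − 1690 = 823; ΔP = 76 − 110.2 = -34.2.
Midpoints: P̄ = 93.10, Q̄ = 2101.5.
ε = (ΔQ/ΔP)(P̄/Q̄) = (823/-34.2)(93.10/2101.5).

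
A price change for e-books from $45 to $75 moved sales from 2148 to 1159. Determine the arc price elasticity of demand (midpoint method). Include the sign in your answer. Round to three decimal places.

-1.196

ΔQ = 1159 − 2148 = -989; ΔP = 75 − 45 = 30.
Midpoints: P̄ = 60.00, Q̄ = 1653.5.
ε = (ΔQ/ΔP)(P̄/Q̄) = (-989/30)(60.00/1653.5).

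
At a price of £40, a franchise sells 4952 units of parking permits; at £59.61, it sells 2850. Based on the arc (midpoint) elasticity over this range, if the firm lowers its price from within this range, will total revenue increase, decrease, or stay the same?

increase

Arc ε = (-2102/19.61)(49.80/3901.0) ≈ -1.369.
|ε| = 1.37 > 1, so demand is elastic. A price cut therefore raises total revenue.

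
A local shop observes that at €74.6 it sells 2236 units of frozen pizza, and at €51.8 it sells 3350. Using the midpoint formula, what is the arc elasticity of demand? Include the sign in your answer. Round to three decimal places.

-1.106

ΔQ = 3350 − 2236 = 1114; ΔP = 51.8 − 74.6 = -22.8.
Midpoints: P̄ = 63.20, Q̄ = 2793.0.
ε = (ΔQ/ΔP)(P̄/Q̄) = (1114/-22.8)(63.20/2793.0).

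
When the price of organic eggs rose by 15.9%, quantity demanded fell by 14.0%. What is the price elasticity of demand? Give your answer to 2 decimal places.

-0.88

ε = %ΔQ / %ΔP = (-14.0)/(15.9) = -0.881.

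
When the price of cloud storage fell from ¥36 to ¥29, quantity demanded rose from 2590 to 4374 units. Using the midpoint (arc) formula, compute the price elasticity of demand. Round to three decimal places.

ΔQ = 4374 − 2590 = 1784; ΔP = 29 − 36 = -7.
Midpoints: P̄ = 32.50, Q̄ = 3482.0.
ε = (ΔQ/ΔP)(P̄/Q̄) = (1784/-7)(32.50/3482.0).

-2.379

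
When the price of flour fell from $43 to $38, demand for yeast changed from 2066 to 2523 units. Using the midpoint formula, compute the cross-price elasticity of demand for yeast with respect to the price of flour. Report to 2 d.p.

ΔQ_x = 2523 − 2066 = 457; ΔP_y = 38 − 43 = -5.
Midpoints: P̄_y = 40.50, Q̄_x = 2294.5.
ε_xy = (ΔQ_x/ΔP_y)(P̄_y/Q̄_x) = (457/-5)(40.50/2294.5).

-1.61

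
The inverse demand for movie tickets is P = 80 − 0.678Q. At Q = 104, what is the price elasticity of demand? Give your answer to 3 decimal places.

-0.135

At Q = 104, P = 80 − 0.678(104) = 9.49.
dP/dQ = −0.678, so dQ/dP = 1/(−0.678) = -1.475.
ε = (dQ/dP)(P/Q) = (-1.475)(9.49/104).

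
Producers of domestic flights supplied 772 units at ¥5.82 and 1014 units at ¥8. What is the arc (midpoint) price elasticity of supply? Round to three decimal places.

ΔQ = 1014 − 772 = 242; ΔP = 8 − 5.82 = 2.18.
Midpoints: P̄ = 6.91, Q̄ = 893.0.
ε_s = (ΔQ/ΔP)(P̄/Q̄) = (242/2.18)(6.91/893.0).

0.859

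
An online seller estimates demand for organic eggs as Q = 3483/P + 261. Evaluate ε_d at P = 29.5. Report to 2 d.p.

-0.31

At P = 29.5, Q = 379.068.
dQ/dP = −3483/P² = -4.002.
ε = (dQ/dP)(P/Q) = (-4.002)(29.5/379.068).
|ε| < 1, so demand is inelastic at this price.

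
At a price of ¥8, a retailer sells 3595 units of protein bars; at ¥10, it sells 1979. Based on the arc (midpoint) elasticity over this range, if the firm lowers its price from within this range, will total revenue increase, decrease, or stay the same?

increase

Arc ε = (-1616/2)(9.00/2787.0) ≈ -2.609.
|ε| = 2.61 > 1, so demand is elastic. A price cut therefore raises total revenue.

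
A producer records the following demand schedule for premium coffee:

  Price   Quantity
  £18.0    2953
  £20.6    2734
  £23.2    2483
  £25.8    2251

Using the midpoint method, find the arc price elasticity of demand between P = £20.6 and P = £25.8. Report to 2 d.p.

At P = 20.6, Q = 2734; at P = 25.8, Q = 2251.
ΔQ = -483, ΔP = 5.2. Midpoints: P̄ = 23.20, Q̄ = 2492.5.
ε = (ΔQ/ΔP)(P̄/Q̄) = (-483/5.2)(23.20/2492.5).

-0.86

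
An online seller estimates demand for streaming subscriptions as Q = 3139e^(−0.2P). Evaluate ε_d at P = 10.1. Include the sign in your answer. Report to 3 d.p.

-2.020

At P = 10.1, Q = 416.406.
dQ/dP = −0.2·3139e^(−0.2P) = −0.2Q = -83.281.
ε = (dQ/dP)(P/Q) = (-83.281)(10.1/416.406).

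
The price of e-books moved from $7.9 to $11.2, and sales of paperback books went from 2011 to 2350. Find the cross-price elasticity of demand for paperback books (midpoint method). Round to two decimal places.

0.45

ΔQ_x = 2350 − 2011 = 339; ΔP_y = 11.2 − 7.9 = 3.3.
Midpoints: P̄_y = 9.55, Q̄_x = 2180.5.
ε_xy = (ΔQ_x/ΔP_y)(P̄_y/Q̄_x) = (339/3.3)(9.55/2180.5).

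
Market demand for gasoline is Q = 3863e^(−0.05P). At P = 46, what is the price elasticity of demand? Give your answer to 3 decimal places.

-2.300

At P = 46, Q = 387.300.
dQ/dP = −0.05·3863e^(−0.05P) = −0.05Q = -19.365.
ε = (dQ/dP)(P/Q) = (-19.365)(46/387.300).
|ε| > 1, so demand is elastic at this price.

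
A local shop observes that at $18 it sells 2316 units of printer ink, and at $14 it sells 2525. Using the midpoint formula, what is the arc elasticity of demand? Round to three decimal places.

ΔQ = 2525 − 2316 = 209; ΔP = 14 − 18 = -4.
Midpoints: P̄ = 16.00, Q̄ = 2420.5.
ε = (ΔQ/ΔP)(P̄/Q̄) = (209/-4)(16.00/2420.5).

-0.345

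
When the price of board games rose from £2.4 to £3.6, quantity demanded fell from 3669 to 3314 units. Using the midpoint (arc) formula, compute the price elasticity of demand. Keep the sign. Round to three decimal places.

ΔQ = 3314 − 3669 = -355; ΔP = 3.6 − 2.4 = 1.2.
Midpoints: P̄ = 3.00, Q̄ = 3491.5.
ε = (ΔQ/ΔP)(P̄/Q̄) = (-355/1.2)(3.00/3491.5).

-0.254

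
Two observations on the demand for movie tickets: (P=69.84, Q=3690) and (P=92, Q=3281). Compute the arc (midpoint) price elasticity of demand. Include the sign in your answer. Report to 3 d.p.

ΔQ = 3281 − 3690 = -409; ΔP = 92 − 69.84 = 22.16.
Midpoints: P̄ = 80.92, Q̄ = 3485.5.
ε = (ΔQ/ΔP)(P̄/Q̄) = (-409/22.16)(80.92/3485.5).

-0.428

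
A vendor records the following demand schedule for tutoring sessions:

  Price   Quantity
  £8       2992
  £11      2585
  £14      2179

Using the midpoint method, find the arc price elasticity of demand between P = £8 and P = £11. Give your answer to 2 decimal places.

-0.46

At P = 8, Q = 2992; at P = 11, Q = 2585.
ΔQ = -407, ΔP = 3. Midpoints: P̄ = 9.50, Q̄ = 2788.5.
ε = (ΔQ/ΔP)(P̄/Q̄) = (-407/3)(9.50/2788.5).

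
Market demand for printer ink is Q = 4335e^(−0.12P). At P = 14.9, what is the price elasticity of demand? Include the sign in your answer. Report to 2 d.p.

At P = 14.9, Q = 725.221.
dQ/dP = −0.12·4335e^(−0.12P) = −0.12Q = -87.027.
ε = (dQ/dP)(P/Q) = (-87.027)(14.9/725.221).
|ε| > 1, so demand is elastic at this price.

-1.79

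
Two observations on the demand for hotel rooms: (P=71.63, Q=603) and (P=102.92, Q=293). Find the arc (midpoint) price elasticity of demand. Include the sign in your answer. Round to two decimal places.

-1.93

ΔQ = 293 − 603 = -310; ΔP = 102.92 − 71.63 = 31.29.
Midpoints: P̄ = 87.28, Q̄ = 448.0.
ε = (ΔQ/ΔP)(P̄/Q̄) = (-310/31.29)(87.28/448.0).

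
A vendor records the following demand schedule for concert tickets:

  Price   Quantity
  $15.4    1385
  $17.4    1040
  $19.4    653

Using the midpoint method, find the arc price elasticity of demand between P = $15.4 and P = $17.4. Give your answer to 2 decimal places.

-2.33

At P = 15.4, Q = 1385; at P = 17.4, Q = 1040.
ΔQ = -345, ΔP = 2.0. Midpoints: P̄ = 16.40, Q̄ = 1212.5.
ε = (ΔQ/ΔP)(P̄/Q̄) = (-345/2.0)(16.40/1212.5).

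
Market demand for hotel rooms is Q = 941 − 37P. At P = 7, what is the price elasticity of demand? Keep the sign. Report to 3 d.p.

At P = 7, Q = 682.
dQ/dP = −37.
ε = (dQ/dP)(P/Q) = (-37)(7/682).

-0.380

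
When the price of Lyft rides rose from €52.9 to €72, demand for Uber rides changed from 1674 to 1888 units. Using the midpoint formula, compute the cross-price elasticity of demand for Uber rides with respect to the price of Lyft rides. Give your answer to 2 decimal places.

ΔQ_x = 1888 − 1674 = 214; ΔP_y = 72 − 52.9 = 19.1.
Midpoints: P̄_y = 62.45, Q̄_x = 1781.0.
ε_xy = (ΔQ_x/ΔP_y)(P̄_y/Q̄_x) = (214/19.1)(62.45/1781.0).

0.39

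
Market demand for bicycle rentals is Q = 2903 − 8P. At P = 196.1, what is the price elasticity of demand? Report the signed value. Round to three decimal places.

-1.176

At P = 196.1, Q = 1334.200.
dQ/dP = −8.
ε = (dQ/dP)(P/Q) = (-8)(196.1/1334.200).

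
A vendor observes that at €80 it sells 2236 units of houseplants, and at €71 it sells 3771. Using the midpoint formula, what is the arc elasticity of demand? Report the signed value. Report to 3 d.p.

ΔQ = 3771 − 2236 = 1535; ΔP = 71 − 80 = -9.
Midpoints: P̄ = 75.50, Q̄ = 3003.5.
ε = (ΔQ/ΔP)(P̄/Q̄) = (1535/-9)(75.50/3003.5).

-4.287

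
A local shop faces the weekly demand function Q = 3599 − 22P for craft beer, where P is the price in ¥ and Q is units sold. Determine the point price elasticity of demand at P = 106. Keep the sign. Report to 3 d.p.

-1.841

At P = 106, Q = 1267.
dQ/dP = −22.
ε = (dQ/dP)(P/Q) = (-22)(106/1267).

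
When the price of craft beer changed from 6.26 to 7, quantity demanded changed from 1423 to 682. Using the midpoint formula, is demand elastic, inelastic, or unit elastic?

Arc ε ≈ -6.308.
|ε| = 6.31 > 1.

elastic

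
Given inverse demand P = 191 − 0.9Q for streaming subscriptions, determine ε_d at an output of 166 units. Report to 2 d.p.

-0.28

At Q = 166, P = 191 − 0.9(166) = 41.60.
dP/dQ = −0.9, so dQ/dP = 1/(−0.9) = -1.111.
ε = (dQ/dP)(P/Q) = (-1.111)(41.60/166).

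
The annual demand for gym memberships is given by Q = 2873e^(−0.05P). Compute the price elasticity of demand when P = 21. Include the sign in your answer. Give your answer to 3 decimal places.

At P = 21, Q = 1005.371.
dQ/dP = −0.05·2873e^(−0.05P) = −0.05Q = -50.269.
ε = (dQ/dP)(P/Q) = (-50.269)(21/1005.371).

-1.050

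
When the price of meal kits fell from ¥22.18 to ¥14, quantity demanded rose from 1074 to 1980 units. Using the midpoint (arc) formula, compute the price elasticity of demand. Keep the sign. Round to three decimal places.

-1.312

ΔQ = 1980 − 1074 = 906; ΔP = 14 − 22.18 = -8.18.
Midpoints: P̄ = 18.09, Q̄ = 1527.0.
ε = (ΔQ/ΔP)(P̄/Q̄) = (906/-8.18)(18.09/1527.0).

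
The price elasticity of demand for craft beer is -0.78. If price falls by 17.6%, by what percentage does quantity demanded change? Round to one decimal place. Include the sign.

13.7%

%ΔQ ≈ ε × %ΔP = (-0.78)(-17.6%) = 13.73%.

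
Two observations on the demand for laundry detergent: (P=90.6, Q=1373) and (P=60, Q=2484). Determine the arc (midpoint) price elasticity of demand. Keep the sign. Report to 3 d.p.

ΔQ = 2484 − 1373 = 1111; ΔP = 60 − 90.6 = -30.6.
Midpoints: P̄ = 75.30, Q̄ = 1928.5.
ε = (ΔQ/ΔP)(P̄/Q̄) = (1111/-30.6)(75.30/1928.5).

-1.418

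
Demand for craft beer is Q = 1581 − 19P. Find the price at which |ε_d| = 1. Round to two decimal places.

For linear demand Q = a − bP, ε = −bP/(a − bP). |ε| = 1 when bP = a − bP, i.e. P = a/(2b).
P = 1581/(2·19) = 1581/38 = 41.6053.

41.61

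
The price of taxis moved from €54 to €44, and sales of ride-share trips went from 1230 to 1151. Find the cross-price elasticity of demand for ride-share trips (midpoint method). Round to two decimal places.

0.33

ΔQ_x = 1151 − 1230 = -79; ΔP_y = 44 − 54 = -10.
Midpoints: P̄_y = 49.00, Q̄_x = 1190.5.
ε_xy = (ΔQ_x/ΔP_y)(P̄_y/Q̄_x) = (-79/-10)(49.00/1190.5).
ε_xy > 0, so the goods are substitutes.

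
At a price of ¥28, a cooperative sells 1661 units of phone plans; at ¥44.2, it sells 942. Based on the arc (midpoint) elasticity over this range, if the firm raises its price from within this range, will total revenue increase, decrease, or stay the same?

Arc ε = (-719/16.2)(36.10/1301.5) ≈ -1.231.
|ε| = 1.23 > 1, so demand is elastic. A price rise therefore reduces total revenue.

decrease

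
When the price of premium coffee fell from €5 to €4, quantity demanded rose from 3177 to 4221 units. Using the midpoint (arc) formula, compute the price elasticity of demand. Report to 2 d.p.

ΔQ = 4221 − 3177 = 1044; ΔP = 4 − 5 = -1.
Midpoints: P̄ = 4.50, Q̄ = 3699.0.
ε = (ΔQ/ΔP)(P̄/Q̄) = (1044/-1)(4.50/3699.0).

-1.27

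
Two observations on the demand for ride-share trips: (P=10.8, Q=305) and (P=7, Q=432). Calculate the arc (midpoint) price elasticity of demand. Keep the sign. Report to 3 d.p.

-0.807

ΔQ = 432 − 305 = 127; ΔP = 7 − 10.8 = -3.8.
Midpoints: P̄ = 8.90, Q̄ = 368.5.
ε = (ΔQ/ΔP)(P̄/Q̄) = (127/-3.8)(8.90/368.5).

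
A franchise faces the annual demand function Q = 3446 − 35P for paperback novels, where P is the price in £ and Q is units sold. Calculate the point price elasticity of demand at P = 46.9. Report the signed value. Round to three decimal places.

At P = 46.9, Q = 1804.500.
dQ/dP = −35.
ε = (dQ/dP)(P/Q) = (-35)(46.9/1804.500).

-0.910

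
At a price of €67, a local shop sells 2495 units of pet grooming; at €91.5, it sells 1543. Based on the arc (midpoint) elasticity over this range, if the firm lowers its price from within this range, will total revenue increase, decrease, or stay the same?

increase

Arc ε = (-952/24.5)(79.25/2019.0) ≈ -1.525.
|ε| = 1.53 > 1, so demand is elastic. A price cut therefore raises total revenue.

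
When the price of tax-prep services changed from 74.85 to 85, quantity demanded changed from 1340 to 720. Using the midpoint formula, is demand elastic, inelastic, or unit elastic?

elastic

Arc ε ≈ -4.740.
|ε| = 4.74 > 1.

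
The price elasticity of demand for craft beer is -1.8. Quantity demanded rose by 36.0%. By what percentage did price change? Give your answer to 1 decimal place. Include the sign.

-20.0%

%ΔP ≈ %ΔQ / ε = (36.0%)/(-1.8) = -20.00%.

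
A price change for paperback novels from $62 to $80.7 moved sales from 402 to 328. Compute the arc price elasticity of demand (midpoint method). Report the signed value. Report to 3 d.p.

-0.774

ΔQ = 328 − 402 = -74; ΔP = 80.7 − 62 = 18.7.
Midpoints: P̄ = 71.35, Q̄ = 365.0.
ε = (ΔQ/ΔP)(P̄/Q̄) = (-74/18.7)(71.35/365.0).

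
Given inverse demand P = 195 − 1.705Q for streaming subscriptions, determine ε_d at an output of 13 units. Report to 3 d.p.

-7.798

At Q = 13, P = 195 − 1.705(13) = 172.84.
dP/dQ = −1.705, so dQ/dP = 1/(−1.705) = -0.587.
ε = (dQ/dP)(P/Q) = (-0.587)(172.84/13).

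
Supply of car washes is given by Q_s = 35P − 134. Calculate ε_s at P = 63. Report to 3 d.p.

1.065

At P = 63, Q_s = 2071.
dQ_s/dP = 35.
ε_s = (dQ_s/dP)(P/Q_s) = (35)(63/2071).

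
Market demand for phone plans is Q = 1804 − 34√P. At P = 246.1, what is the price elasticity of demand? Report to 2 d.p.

At P = 246.1, Q = 1270.622.
dQ/dP = −34/(2√P) = -1.084.
ε = (dQ/dP)(P/Q) = (-1.084)(246.1/1270.622).

-0.21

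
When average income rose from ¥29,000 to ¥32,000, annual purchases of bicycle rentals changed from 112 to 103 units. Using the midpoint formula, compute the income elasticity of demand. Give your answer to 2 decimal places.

ΔQ = -9, ΔI = 3000. Midpoints: Ī = 30,500, Q̄ = 107.5.
ε_I = (ΔQ/ΔI)(Ī/Q̄) = (-9/3000)(30500/107.5).

-0.85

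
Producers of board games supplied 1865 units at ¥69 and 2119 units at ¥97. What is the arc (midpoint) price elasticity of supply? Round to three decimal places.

ΔQ = 2119 − 1865 = 254; ΔP = 97 − 69 = 28.
Midpoints: P̄ = 83.00, Q̄ = 1992.0.
ε_s = (ΔQ/ΔP)(P̄/Q̄) = (254/28)(83.00/1992.0).

0.378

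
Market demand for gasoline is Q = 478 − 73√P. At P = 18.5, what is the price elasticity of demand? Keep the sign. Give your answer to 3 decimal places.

-0.957

At P = 18.5, Q = 164.015.
dQ/dP = −73/(2√P) = -8.486.
ε = (dQ/dP)(P/Q) = (-8.486)(18.5/164.015).
|ε| < 1, so demand is inelastic at this price.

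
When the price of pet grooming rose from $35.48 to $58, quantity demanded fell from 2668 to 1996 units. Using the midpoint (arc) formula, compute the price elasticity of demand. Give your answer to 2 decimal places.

-0.60

ΔQ = 1996 − 2668 = -672; ΔP = 58 − 35.48 = 22.52.
Midpoints: P̄ = 46.74, Q̄ = 2332.0.
ε = (ΔQ/ΔP)(P̄/Q̄) = (-672/22.52)(46.74/2332.0).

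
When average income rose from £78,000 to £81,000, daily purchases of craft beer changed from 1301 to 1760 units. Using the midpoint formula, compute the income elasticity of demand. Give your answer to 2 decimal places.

7.95

ΔQ = 459, ΔI = 3000. Midpoints: Ī = 79,500, Q̄ = 1530.5.
ε_I = (ΔQ/ΔI)(Ī/Q̄) = (459/3000)(79500/1530.5).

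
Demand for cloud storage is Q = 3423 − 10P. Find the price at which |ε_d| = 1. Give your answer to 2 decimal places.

171.15

For linear demand Q = a − bP, ε = −bP/(a − bP). |ε| = 1 when bP = a − bP, i.e. P = a/(2b).
P = 3423/(2·10) = 3423/20 = 171.1500.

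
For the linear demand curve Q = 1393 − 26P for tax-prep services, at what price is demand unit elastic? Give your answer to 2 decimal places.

26.79

For linear demand Q = a − bP, ε = −bP/(a − bP). |ε| = 1 when bP = a − bP, i.e. P = a/(2b).
P = 1393/(2·26) = 1393/52 = 26.7885.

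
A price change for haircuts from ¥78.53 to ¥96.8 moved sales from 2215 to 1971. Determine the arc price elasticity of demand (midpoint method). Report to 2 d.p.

ΔQ = 1971 − 2215 = -244; ΔP = 96.8 − 78.53 = 18.27.
Midpoints: P̄ = 87.66, Q̄ = 2093.0.
ε = (ΔQ/ΔP)(P̄/Q̄) = (-244/18.27)(87.66/2093.0).

-0.56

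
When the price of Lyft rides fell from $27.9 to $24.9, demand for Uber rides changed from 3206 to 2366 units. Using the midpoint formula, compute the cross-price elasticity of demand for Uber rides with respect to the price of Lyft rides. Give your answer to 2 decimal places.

ΔQ_x = 2366 − 3206 = -840; ΔP_y = 24.9 − 27.9 = -3.
Midpoints: P̄_y = 26.40, Q̄_x = 2786.0.
ε_xy = (ΔQ_x/ΔP_y)(P̄_y/Q̄_x) = (-840/-3)(26.40/2786.0).

2.65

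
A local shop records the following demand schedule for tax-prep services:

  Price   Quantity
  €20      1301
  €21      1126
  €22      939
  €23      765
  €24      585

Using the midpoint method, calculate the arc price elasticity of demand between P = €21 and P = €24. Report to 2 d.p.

-4.74

At P = 21, Q = 1126; at P = 24, Q = 585.
ΔQ = -541, ΔP = 3. Midpoints: P̄ = 22.50, Q̄ = 855.5.
ε = (ΔQ/ΔP)(P̄/Q̄) = (-541/3)(22.50/855.5).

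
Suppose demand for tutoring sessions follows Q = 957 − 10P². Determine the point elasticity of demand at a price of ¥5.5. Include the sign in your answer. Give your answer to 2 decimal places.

At P = 5.5, Q = 654.500.
dQ/dP = −20P = -110.
ε = (dQ/dP)(P/Q) = (-110)(5.5/654.500).
|ε| < 1, so demand is inelastic at this price.

-0.92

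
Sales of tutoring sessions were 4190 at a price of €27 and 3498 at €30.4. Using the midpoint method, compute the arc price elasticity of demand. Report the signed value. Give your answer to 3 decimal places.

-1.520

ΔQ = 3498 − 4190 = -692; ΔP = 30.4 − 27 = 3.4.
Midpoints: P̄ = 28.70, Q̄ = 3844.0.
ε = (ΔQ/ΔP)(P̄/Q̄) = (-692/3.4)(28.70/3844.0).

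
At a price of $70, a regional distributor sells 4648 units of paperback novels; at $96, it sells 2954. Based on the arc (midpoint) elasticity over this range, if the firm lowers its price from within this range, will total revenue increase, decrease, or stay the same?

Arc ε = (-1694/26)(83.00/3801.0) ≈ -1.423.
|ε| = 1.42 > 1, so demand is elastic. A price cut therefore raises total revenue.

increase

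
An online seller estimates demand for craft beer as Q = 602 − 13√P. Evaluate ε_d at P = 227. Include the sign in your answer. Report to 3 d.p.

At P = 227, Q = 406.135.
dQ/dP = −13/(2√P) = -0.431.
ε = (dQ/dP)(P/Q) = (-0.431)(227/406.135).
|ε| < 1, so demand is inelastic at this price.

-0.241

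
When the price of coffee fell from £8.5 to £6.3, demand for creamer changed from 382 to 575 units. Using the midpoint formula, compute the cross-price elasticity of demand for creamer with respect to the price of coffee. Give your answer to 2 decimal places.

ΔQ_x = 575 − 382 = 193; ΔP_y = 6.3 − 8.5 = -2.2.
Midpoints: P̄_y = 7.40, Q̄_x = 478.5.
ε_xy = (ΔQ_x/ΔP_y)(P̄_y/Q̄_x) = (193/-2.2)(7.40/478.5).
ε_xy < 0, so the goods are complements.

-1.36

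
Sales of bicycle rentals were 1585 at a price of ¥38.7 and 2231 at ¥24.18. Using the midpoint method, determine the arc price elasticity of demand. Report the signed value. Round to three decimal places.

-0.733

ΔQ = 2231 − 1585 = 646; ΔP = 24.18 − 38.7 = -14.52.
Midpoints: P̄ = 31.44, Q̄ = 1908.0.
ε = (ΔQ/ΔP)(P̄/Q̄) = (646/-14.52)(31.44/1908.0).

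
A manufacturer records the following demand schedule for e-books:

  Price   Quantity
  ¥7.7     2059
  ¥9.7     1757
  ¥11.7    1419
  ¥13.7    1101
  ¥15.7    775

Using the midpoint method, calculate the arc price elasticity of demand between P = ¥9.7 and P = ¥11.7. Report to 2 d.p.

At P = 9.7, Q = 1757; at P = 11.7, Q = 1419.
ΔQ = -338, ΔP = 2.0. Midpoints: P̄ = 10.70, Q̄ = 1588.0.
ε = (ΔQ/ΔP)(P̄/Q̄) = (-338/2.0)(10.70/1588.0).

-1.14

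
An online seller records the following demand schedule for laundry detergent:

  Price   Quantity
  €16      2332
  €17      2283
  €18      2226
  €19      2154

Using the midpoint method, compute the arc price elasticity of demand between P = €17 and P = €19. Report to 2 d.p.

-0.52

At P = 17, Q = 2283; at P = 19, Q = 2154.
ΔQ = -129, ΔP = 2. Midpoints: P̄ = 18.00, Q̄ = 2218.5.
ε = (ΔQ/ΔP)(P̄/Q̄) = (-129/2)(18.00/2218.5).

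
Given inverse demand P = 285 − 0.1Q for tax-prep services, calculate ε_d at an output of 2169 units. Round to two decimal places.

-0.31

At Q = 2169, P = 285 − 0.1(2169) = 68.10.
dP/dQ = −0.1, so dQ/dP = 1/(−0.1) = -10.000.
ε = (dQ/dP)(P/Q) = (-10.000)(68.10/2169).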